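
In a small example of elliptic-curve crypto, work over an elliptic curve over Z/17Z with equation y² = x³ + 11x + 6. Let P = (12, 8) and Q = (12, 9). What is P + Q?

The two points share x = 12 and their y-coordinates satisfy 8 + 9 ≡ 0 (mod 17), so they are inverses. Their sum is O.

O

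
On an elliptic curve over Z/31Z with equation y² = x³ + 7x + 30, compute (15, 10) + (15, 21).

The two points share x = 15 and their y-coordinates satisfy 10 + 21 ≡ 0 (mod 31), so they are inverses. Their sum is O.

O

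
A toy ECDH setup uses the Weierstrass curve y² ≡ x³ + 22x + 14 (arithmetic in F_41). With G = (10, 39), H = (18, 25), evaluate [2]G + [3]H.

(23, 31)

First 2G:
Repeated addition: build up to 2G.
2G: tangent at (10, 39): λ = (3·10² + 22)/(2·39) ≡ 35/37. 37⁻¹ ≡ 10 (mod 41), so λ ≡ 35·10 ≡ 22.
  x = λ² - 10 - 10 = 484 - 20 ≡ 13; y = λ·(10 - 13) - 39 ≡ 18. → (13, 18)
2G = (13, 18).
Next 3H:
Repeated addition: build up to 3H.
2H: tangent at (18, 25): λ = (3·18² + 22)/(2·25) ≡ 10/9. 9⁻¹ ≡ 32 (mod 41), so λ ≡ 10·32 ≡ 33.
  x = λ² - 18 - 18 = 1089 - 36 ≡ 28; y = λ·(18 - 28) - 25 ≡ 14. → (28, 14)
3H: (28, 14) + (18, 25). λ = (25 - 14)/(18 - 28) ≡ 11/31 mod 41. 31⁻¹ ≡ 4 (mod 41), so λ ≡ 3.
  x = λ² - 28 - 18 = 9 - 46 ≡ 4; y = λ·(28 - 4) - 14 ≡ 17. → (4, 17)
3H = (4, 17).
Finally 2G + 3H:
(13, 18) + (4, 17). λ = (17 - 18)/(4 - 13) ≡ 40/32 mod 41. 32⁻¹ ≡ 9 (mod 41) since 32·9 = 288 ≡ 1, so λ ≡ 32.
  x = λ² - 13 - 4 = 1024 - 17 ≡ 23; y = λ·(13 - 23) - 18 ≡ 31. → (23, 31)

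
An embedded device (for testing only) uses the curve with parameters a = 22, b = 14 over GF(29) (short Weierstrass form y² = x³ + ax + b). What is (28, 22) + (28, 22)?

(8, 21)

tangent at (28, 22): λ = (3·28² + 22)/(2·22) ≡ 25/15. 15⁻¹ ≡ 2 (mod 29), so λ ≡ 25·2 ≡ 21.
  x = λ² - 28 - 28 = 441 - 56 ≡ 8; y = λ·(28 - 8) - 22 ≡ 21. → (8, 21)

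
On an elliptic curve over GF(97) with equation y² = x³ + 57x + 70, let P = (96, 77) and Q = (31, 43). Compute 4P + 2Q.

First 4P:
Double-and-add on 4 = (100)₂. Start with P = (96, 77) for the leading 1-bit.
double: tangent at (96, 77): λ = (3·96² + 57)/(2·77) ≡ 60/57. 57⁻¹ ≡ 80 (mod 97), so λ ≡ 60·80 ≡ 47.
  x = λ² - 96 - 96 = 2209 - 192 ≡ 77; y = λ·(96 - 77) - 77 ≡ 40. → (77, 40)
double: tangent at (77, 40): λ = (3·77² + 57)/(2·40) ≡ 93/80. 80⁻¹ ≡ 57 (mod 97), so λ ≡ 93·57 ≡ 63.
  x = λ² - 77 - 77 = 3969 - 154 ≡ 32; y = λ·(77 - 32) - 40 ≡ 79. → (32, 79)
4P = (32, 79).
Next 2Q:
Repeated addition: build up to 2Q.
2Q: tangent at (31, 43): λ = (3·31² + 57)/(2·43) ≡ 30/86. 86⁻¹ ≡ 44 (mod 97), so λ ≡ 30·44 ≡ 59.
  x = λ² - 31 - 31 = 3481 - 62 ≡ 24; y = λ·(31 - 24) - 43 ≡ 79. → (24, 79)
2Q = (24, 79).
Finally 4P + 2Q:
(32, 79) + (24, 79). λ = (79 - 79)/(24 - 32) ≡ 0/89 mod 97. 89⁻¹ ≡ 12 (mod 97), so λ ≡ 0.
  x = λ² - 32 - 24 = 0 - 56 ≡ 41; y = λ·(32 - 41) - 79 ≡ 18. → (41, 18)

(41, 18)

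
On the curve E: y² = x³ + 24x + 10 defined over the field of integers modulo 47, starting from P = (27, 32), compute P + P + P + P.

Repeated addition: build up to 4P.
2P: tangent at (27, 32): λ = (3·27² + 24)/(2·32) ≡ 2/17. 17⁻¹ ≡ 36 (mod 47) since 17·36 = 612 ≡ 1, so λ ≡ 2·36 ≡ 25.
  x = λ² - 27 - 27 = 625 - 54 ≡ 7; y = λ·(27 - 7) - 32 ≡ 45. → (7, 45)
3P: (7, 45) + (27, 32). λ = (32 - 45)/(27 - 7) ≡ 34/20 mod 47. 20⁻¹ ≡ 40 (mod 47), so λ ≡ 44.
  x = λ² - 7 - 27 = 1936 - 34 ≡ 22; y = λ·(7 - 22) - 45 ≡ 0. → (22, 0)
4P: (22, 0) + (27, 32). λ = (32 - 0)/(27 - 22) ≡ 32/5 mod 47. 5⁻¹ ≡ 19 (mod 47) since 5·19 = 95 ≡ 1, so λ ≡ 44.
  x = λ² - 22 - 27 = 1936 - 49 ≡ 7; y = λ·(22 - 7) - 0 ≡ 2. → (7, 2)

(7, 2)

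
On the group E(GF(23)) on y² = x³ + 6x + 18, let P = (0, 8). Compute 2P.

(12, 22)

tangent at (0, 8): λ = (3·0² + 6)/(2·8) ≡ 6/16. 16⁻¹ ≡ 13 (mod 23) since 16·13 = 208 ≡ 1, so λ ≡ 6·13 ≡ 9.
  x = λ² - 0 - 0 = 81 - 0 ≡ 12; y = λ·(0 - 12) - 8 ≡ 22. → (12, 22)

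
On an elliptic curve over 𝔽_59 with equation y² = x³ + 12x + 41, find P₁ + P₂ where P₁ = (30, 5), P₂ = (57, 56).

(20, 27)

(30, 5) + (57, 56). λ = (56 - 5)/(57 - 30) ≡ 51/27 mod 59. 27⁻¹ ≡ 35 (mod 59), so λ ≡ 15.
  x = λ² - 30 - 57 = 225 - 87 ≡ 20; y = λ·(30 - 20) - 5 ≡ 27. → (20, 27)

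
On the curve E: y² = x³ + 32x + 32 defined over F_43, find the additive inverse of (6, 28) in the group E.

(6, 15)

-(6, 28) = (6, -28 mod 43) = (6, 15).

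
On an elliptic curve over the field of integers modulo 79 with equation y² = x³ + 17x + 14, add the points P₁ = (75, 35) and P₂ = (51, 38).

(53, 61)

(75, 35) + (51, 38). λ = (38 - 35)/(51 - 75) ≡ 3/55 mod 79. 55⁻¹ ≡ 23 (mod 79), so λ ≡ 69.
  x = λ² - 75 - 51 = 4761 - 126 ≡ 53; y = λ·(75 - 53) - 35 ≡ 61. → (53, 61)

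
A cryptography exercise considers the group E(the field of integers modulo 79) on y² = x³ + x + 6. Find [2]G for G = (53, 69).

tangent at (53, 69): λ = (3·53² + 1)/(2·69) ≡ 54/59. 59⁻¹ ≡ 75 (mod 79), so λ ≡ 54·75 ≡ 21.
  x = λ² - 53 - 53 = 441 - 106 ≡ 19; y = λ·(53 - 19) - 69 ≡ 13. → (19, 13)

(19, 13)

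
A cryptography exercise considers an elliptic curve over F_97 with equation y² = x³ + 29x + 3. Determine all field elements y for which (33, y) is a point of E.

none

x³ + 29x + 3 = 36897 ≡ 37 (mod 97).
37 is a non-residue mod 97; no y exists.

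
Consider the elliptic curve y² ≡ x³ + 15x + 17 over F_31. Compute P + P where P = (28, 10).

tangent at (28, 10): λ = (3·28² + 15)/(2·10) ≡ 11/20. 20⁻¹ ≡ 14 (mod 31), so λ ≡ 11·14 ≡ 30.
  x = λ² - 28 - 28 = 900 - 56 ≡ 7; y = λ·(28 - 7) - 10 ≡ 0. → (7, 0)

(7, 0)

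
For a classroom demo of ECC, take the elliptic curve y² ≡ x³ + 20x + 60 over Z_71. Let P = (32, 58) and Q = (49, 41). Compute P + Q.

(32, 58) + (49, 41). λ = (41 - 58)/(49 - 32) ≡ 54/17 mod 71. 17⁻¹ ≡ 46 (mod 71), so λ ≡ 70.
  x = λ² - 32 - 49 = 4900 - 81 ≡ 62; y = λ·(32 - 62) - 58 ≡ 43. → (62, 43)

(62, 43)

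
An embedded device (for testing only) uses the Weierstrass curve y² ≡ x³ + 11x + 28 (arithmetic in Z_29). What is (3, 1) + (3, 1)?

tangent at (3, 1): λ = (3·3² + 11)/(2·1) ≡ 9/2. 2⁻¹ ≡ 15 (mod 29), so λ ≡ 9·15 ≡ 19.
  x = λ² - 3 - 3 = 361 - 6 ≡ 7; y = λ·(3 - 7) - 1 ≡ 10. → (7, 10)

(7, 10)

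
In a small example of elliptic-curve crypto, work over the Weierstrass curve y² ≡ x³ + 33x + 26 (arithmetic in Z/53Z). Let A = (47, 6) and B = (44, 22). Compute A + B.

(47, 6) + (44, 22). λ = (22 - 6)/(44 - 47) ≡ 16/50 mod 53. 50⁻¹ ≡ 35 (mod 53) since 50·35 = 1750 ≡ 1, so λ ≡ 30.
  x = λ² - 47 - 44 = 900 - 91 ≡ 14; y = λ·(47 - 14) - 6 ≡ 30. → (14, 30)

(14, 30)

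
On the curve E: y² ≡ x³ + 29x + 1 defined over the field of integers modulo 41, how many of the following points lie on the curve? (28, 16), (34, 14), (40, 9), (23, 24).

2

(28, 16): 16² ≡ 10, rhs ≡ 10 → on.
(34, 14): 14² ≡ 32, rhs ≡ 29 → off.
(40, 9): 9² ≡ 40, rhs ≡ 12 → off.
(23, 24): 24² ≡ 2, rhs ≡ 2 → on.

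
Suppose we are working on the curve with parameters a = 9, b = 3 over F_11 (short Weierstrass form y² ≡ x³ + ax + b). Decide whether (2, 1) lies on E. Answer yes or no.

no

y² = 1² ≡ 1; x³ + 9x + 3 = 29 ≡ 7 (mod 11). 1 ≠ 7.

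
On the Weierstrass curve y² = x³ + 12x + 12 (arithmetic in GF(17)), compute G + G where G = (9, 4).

tangent at (9, 4): λ = (3·9² + 12)/(2·4) ≡ 0/8. 8⁻¹ ≡ 15 (mod 17) since 8·15 = 120 ≡ 1, so λ ≡ 0·15 ≡ 0.
  x = λ² - 9 - 9 = 0 - 18 ≡ 16; y = λ·(9 - 16) - 4 ≡ 13. → (16, 13)

(16, 13)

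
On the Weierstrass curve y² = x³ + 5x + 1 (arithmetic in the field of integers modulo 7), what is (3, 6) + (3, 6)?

tangent at (3, 6): λ = (3·3² + 5)/(2·6) ≡ 4/5. 5⁻¹ ≡ 3 (mod 7) since 5·3 = 15 ≡ 1, so λ ≡ 4·3 ≡ 5.
  x = λ² - 3 - 3 = 25 - 6 ≡ 5; y = λ·(3 - 5) - 6 ≡ 5. → (5, 5)

(5, 5)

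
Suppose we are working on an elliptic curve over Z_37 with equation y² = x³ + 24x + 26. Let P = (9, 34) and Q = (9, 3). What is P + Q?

O

The two points share x = 9 and their y-coordinates satisfy 34 + 3 ≡ 0 (mod 37), so they are inverses. Their sum is 𝒪.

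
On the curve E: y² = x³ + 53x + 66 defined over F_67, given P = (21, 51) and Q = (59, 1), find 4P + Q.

First 4P:
Double-and-add on 4 = (100)₂. Start with P = (21, 51) for the leading 1-bit.
double: tangent at (21, 51): λ = (3·21² + 53)/(2·51) ≡ 36/35. 35⁻¹ ≡ 23 (mod 67) since 35·23 = 805 ≡ 1, so λ ≡ 36·23 ≡ 24.
  x = λ² - 21 - 21 = 576 - 42 ≡ 65; y = λ·(21 - 65) - 51 ≡ 32. → (65, 32)
double: tangent at (65, 32): λ = (3·65² + 53)/(2·32) ≡ 65/64. 64⁻¹ ≡ 22 (mod 67), so λ ≡ 65·22 ≡ 23.
  x = λ² - 65 - 65 = 529 - 130 ≡ 64; y = λ·(65 - 64) - 32 ≡ 58. → (64, 58)
4P = (64, 58).
Finally 4P + Q:
(64, 58) + (59, 1). λ = (1 - 58)/(59 - 64) ≡ 10/62 mod 67. 62⁻¹ ≡ 40 (mod 67), so λ ≡ 65.
  x = λ² - 64 - 59 = 4225 - 123 ≡ 15; y = λ·(64 - 15) - 58 ≡ 45. → (15, 45)

(15, 45)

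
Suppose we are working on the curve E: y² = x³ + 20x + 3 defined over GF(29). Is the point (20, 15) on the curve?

y² = 15² ≡ 22; x³ + 20x + 3 = 8403 ≡ 22 (mod 29). 22 = 22.

yes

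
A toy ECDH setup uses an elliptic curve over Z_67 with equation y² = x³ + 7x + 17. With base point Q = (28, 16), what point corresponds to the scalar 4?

(58, 30)

Repeated addition: build up to 4Q.
2Q: tangent at (28, 16): λ = (3·28² + 7)/(2·16) ≡ 14/32. 32⁻¹ ≡ 44 (mod 67) since 32·44 = 1408 ≡ 1, so λ ≡ 14·44 ≡ 13.
  x = λ² - 28 - 28 = 169 - 56 ≡ 46; y = λ·(28 - 46) - 16 ≡ 18. → (46, 18)
3Q: (46, 18) + (28, 16). λ = (16 - 18)/(28 - 46) ≡ 65/49 mod 67. 49⁻¹ ≡ 26 (mod 67), so λ ≡ 15.
  x = λ² - 46 - 28 = 225 - 74 ≡ 17; y = λ·(46 - 17) - 18 ≡ 15. → (17, 15)
4Q: (17, 15) + (28, 16). λ = (16 - 15)/(28 - 17) ≡ 1/11 mod 67. 11⁻¹ ≡ 61 (mod 67), so λ ≡ 61.
  x = λ² - 17 - 28 = 3721 - 45 ≡ 58; y = λ·(17 - 58) - 15 ≡ 30. → (58, 30)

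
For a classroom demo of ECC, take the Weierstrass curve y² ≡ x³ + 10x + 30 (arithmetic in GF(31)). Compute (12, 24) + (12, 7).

O

The two points share x = 12 and their y-coordinates satisfy 24 + 7 ≡ 0 (mod 31), so they are inverses. Their sum is ∞.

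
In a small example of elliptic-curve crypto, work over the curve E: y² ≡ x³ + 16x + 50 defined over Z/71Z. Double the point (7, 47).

(2, 44)

tangent at (7, 47): λ = (3·7² + 16)/(2·47) ≡ 21/23. 23⁻¹ ≡ 34 (mod 71), so λ ≡ 21·34 ≡ 4.
  x = λ² - 7 - 7 = 16 - 14 ≡ 2; y = λ·(7 - 2) - 47 ≡ 44. → (2, 44)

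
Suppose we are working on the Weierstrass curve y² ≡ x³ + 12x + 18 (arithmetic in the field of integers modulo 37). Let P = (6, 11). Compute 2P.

tangent at (6, 11): λ = (3·6² + 12)/(2·11) ≡ 9/22. 22⁻¹ ≡ 32 (mod 37), so λ ≡ 9·32 ≡ 29.
  x = λ² - 6 - 6 = 841 - 12 ≡ 15; y = λ·(6 - 15) - 11 ≡ 24. → (15, 24)

(15, 24)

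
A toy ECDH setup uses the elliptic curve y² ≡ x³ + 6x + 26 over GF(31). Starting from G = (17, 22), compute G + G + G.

Repeated addition: build up to 3G.
2G: tangent at (17, 22): λ = (3·17² + 6)/(2·22) ≡ 5/13. 13⁻¹ ≡ 12 (mod 31), so λ ≡ 5·12 ≡ 29.
  x = λ² - 17 - 17 = 841 - 34 ≡ 1; y = λ·(17 - 1) - 22 ≡ 8. → (1, 8)
3G: (1, 8) + (17, 22). λ = (22 - 8)/(17 - 1) ≡ 14/16 mod 31. 16⁻¹ ≡ 2 (mod 31), so λ ≡ 28.
  x = λ² - 1 - 17 = 784 - 18 ≡ 22; y = λ·(1 - 22) - 8 ≡ 24. → (22, 24)

(22, 24)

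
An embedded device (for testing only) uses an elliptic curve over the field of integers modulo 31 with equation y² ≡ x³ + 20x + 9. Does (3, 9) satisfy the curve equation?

y² = 9² ≡ 19; x³ + 20x + 9 = 96 ≡ 3 (mod 31). 19 ≠ 3.

no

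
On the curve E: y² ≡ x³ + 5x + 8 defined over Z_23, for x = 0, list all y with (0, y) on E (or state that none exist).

x³ + 5x + 8 = 8 ≡ 8 (mod 23).
Square roots of 8 mod 23: 10 and 13 (since 10² = 100 ≡ 8).

10, 13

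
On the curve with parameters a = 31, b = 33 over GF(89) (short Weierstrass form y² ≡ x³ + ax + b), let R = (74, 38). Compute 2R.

(26, 80)

tangent at (74, 38): λ = (3·74² + 31)/(2·38) ≡ 83/76. 76⁻¹ ≡ 41 (mod 89) since 76·41 = 3116 ≡ 1, so λ ≡ 83·41 ≡ 21.
  x = λ² - 74 - 74 = 441 - 148 ≡ 26; y = λ·(74 - 26) - 38 ≡ 80. → (26, 80)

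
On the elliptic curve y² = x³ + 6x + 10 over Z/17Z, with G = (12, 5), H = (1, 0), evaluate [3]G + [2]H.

First 3G:
Repeated addition: build up to 3G.
2G: tangent at (12, 5): λ = (3·12² + 6)/(2·5) ≡ 13/10. 10⁻¹ ≡ 12 (mod 17) since 10·12 = 120 ≡ 1, so λ ≡ 13·12 ≡ 3.
  x = λ² - 12 - 12 = 9 - 24 ≡ 2; y = λ·(12 - 2) - 5 ≡ 8. → (2, 8)
3G: (2, 8) + (12, 5). λ = (5 - 8)/(12 - 2) ≡ 14/10 mod 17. 10⁻¹ ≡ 12 (mod 17) since 10·12 = 120 ≡ 1, so λ ≡ 15.
  x = λ² - 2 - 12 = 225 - 14 ≡ 7; y = λ·(2 - 7) - 8 ≡ 2. → (7, 2)
3G = (7, 2).
Next 2H:
Repeated addition: build up to 2H.
2H: (1, 0) + (1, 0): same x and y₁ ≡ -y₂, so the sum is 𝒪.
2H = 𝒪.
Finally 3G + 2H:
(7, 2) + 𝒪 = (7, 2) (identity).

(7, 2)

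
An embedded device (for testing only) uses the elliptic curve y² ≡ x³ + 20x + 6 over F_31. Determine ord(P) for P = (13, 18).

7

2P: tangent at (13, 18): λ = (3·13² + 20)/(2·18) ≡ 0/5. 5⁻¹ ≡ 25 (mod 31) since 5·25 = 125 ≡ 1, so λ ≡ 0·25 ≡ 0.
  x = λ² - 13 - 13 = 0 - 26 ≡ 5; y = λ·(13 - 5) - 18 ≡ 13. → (5, 13)
3P: (5, 13) + (13, 18). λ = (18 - 13)/(13 - 5) ≡ 5/8 mod 31. 8⁻¹ ≡ 4 (mod 31), so λ ≡ 20.
  x = λ² - 5 - 13 = 400 - 18 ≡ 10; y = λ·(5 - 10) - 13 ≡ 11. → (10, 11)
4P: (10, 11) + (13, 18). λ = (18 - 11)/(13 - 10) ≡ 7/3 mod 31. 3⁻¹ ≡ 21 (mod 31) since 3·21 = 63 ≡ 1, so λ ≡ 23.
  x = λ² - 10 - 13 = 529 - 23 ≡ 10; y = λ·(10 - 10) - 11 ≡ 20. → (10, 20)
5P: (10, 20) + (13, 18). λ = (18 - 20)/(13 - 10) ≡ 29/3 mod 31. 3⁻¹ ≡ 21 (mod 31) since 3·21 = 63 ≡ 1, so λ ≡ 20.
  x = λ² - 10 - 13 = 400 - 23 ≡ 5; y = λ·(10 - 5) - 20 ≡ 18. → (5, 18)
6P: (5, 18) + (13, 18). λ = (18 - 18)/(13 - 5) ≡ 0/8 mod 31. 8⁻¹ ≡ 4 (mod 31), so λ ≡ 0.
  x = λ² - 5 - 13 = 0 - 18 ≡ 13; y = λ·(5 - 13) - 18 ≡ 13. → (13, 13)
7P: (13, 13) + (13, 18): same x and y₁ ≡ -y₂, so the sum is 𝒪.
7P = 𝒪, so the order is 7.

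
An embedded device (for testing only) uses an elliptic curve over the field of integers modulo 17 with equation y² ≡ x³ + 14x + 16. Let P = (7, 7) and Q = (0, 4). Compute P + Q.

(7, 7) + (0, 4). λ = (4 - 7)/(0 - 7) ≡ 14/10 mod 17. 10⁻¹ ≡ 12 (mod 17) since 10·12 = 120 ≡ 1, so λ ≡ 15.
  x = λ² - 7 - 0 = 225 - 7 ≡ 14; y = λ·(7 - 14) - 7 ≡ 7. → (14, 7)

(14, 7)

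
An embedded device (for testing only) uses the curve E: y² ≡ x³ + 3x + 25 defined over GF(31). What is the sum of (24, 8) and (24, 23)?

The two points share x = 24 and their y-coordinates satisfy 8 + 23 ≡ 0 (mod 31), so they are inverses. Their sum is the point at infinity.

O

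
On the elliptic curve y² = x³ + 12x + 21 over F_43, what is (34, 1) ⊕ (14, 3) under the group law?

(34, 1) + (14, 3). λ = (3 - 1)/(14 - 34) ≡ 2/23 mod 43. 23⁻¹ ≡ 15 (mod 43) since 23·15 = 345 ≡ 1, so λ ≡ 30.
  x = λ² - 34 - 14 = 900 - 48 ≡ 35; y = λ·(34 - 35) - 1 ≡ 12. → (35, 12)

(35, 12)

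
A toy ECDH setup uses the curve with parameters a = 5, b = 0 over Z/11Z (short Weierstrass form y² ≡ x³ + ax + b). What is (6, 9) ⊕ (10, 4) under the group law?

(6, 9) + (10, 4). λ = (4 - 9)/(10 - 6) ≡ 6/4 mod 11. 4⁻¹ ≡ 3 (mod 11) since 4·3 = 12 ≡ 1, so λ ≡ 7.
  x = λ² - 6 - 10 = 49 - 16 ≡ 0; y = λ·(6 - 0) - 9 ≡ 0. → (0, 0)

(0, 0)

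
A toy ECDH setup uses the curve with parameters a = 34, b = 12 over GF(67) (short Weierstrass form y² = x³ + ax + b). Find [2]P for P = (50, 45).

(49, 0)

tangent at (50, 45): λ = (3·50² + 34)/(2·45) ≡ 30/23. 23⁻¹ ≡ 35 (mod 67) since 23·35 = 805 ≡ 1, so λ ≡ 30·35 ≡ 45.
  x = λ² - 50 - 50 = 2025 - 100 ≡ 49; y = λ·(50 - 49) - 45 ≡ 0. → (49, 0)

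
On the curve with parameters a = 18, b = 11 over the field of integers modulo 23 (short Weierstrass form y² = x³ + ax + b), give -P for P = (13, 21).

-(13, 21) = (13, -21 mod 23) = (13, 2).

(13, 2)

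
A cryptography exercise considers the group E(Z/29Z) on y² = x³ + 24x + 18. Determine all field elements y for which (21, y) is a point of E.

none

x³ + 24x + 18 = 9783 ≡ 10 (mod 29).
10 is a non-residue mod 29; no y exists.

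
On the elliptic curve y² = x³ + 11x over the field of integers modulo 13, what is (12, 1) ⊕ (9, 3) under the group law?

(4, 11)

(12, 1) + (9, 3). λ = (3 - 1)/(9 - 12) ≡ 2/10 mod 13. 10⁻¹ ≡ 4 (mod 13) since 10·4 = 40 ≡ 1, so λ ≡ 8.
  x = λ² - 12 - 9 = 64 - 21 ≡ 4; y = λ·(12 - 4) - 1 ≡ 11. → (4, 11)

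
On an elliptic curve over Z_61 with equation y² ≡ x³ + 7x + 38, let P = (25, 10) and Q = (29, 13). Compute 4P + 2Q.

First 4P:
Double-and-add on 4 = (100)₂. Start with P = (25, 10) for the leading 1-bit.
double: tangent at (25, 10): λ = (3·25² + 7)/(2·10) ≡ 52/20. 20⁻¹ ≡ 58 (mod 61) since 20·58 = 1160 ≡ 1, so λ ≡ 52·58 ≡ 27.
  x = λ² - 25 - 25 = 729 - 50 ≡ 8; y = λ·(25 - 8) - 10 ≡ 22. → (8, 22)
double: tangent at (8, 22): λ = (3·8² + 7)/(2·22) ≡ 16/44. 44⁻¹ ≡ 43 (mod 61), so λ ≡ 16·43 ≡ 17.
  x = λ² - 8 - 8 = 289 - 16 ≡ 29; y = λ·(8 - 29) - 22 ≡ 48. → (29, 48)
4P = (29, 48).
Next 2Q:
Repeated addition: build up to 2Q.
2Q: tangent at (29, 13): λ = (3·29² + 7)/(2·13) ≡ 29/26. 26⁻¹ ≡ 54 (mod 61) since 26·54 = 1404 ≡ 1, so λ ≡ 29·54 ≡ 41.
  x = λ² - 29 - 29 = 1681 - 58 ≡ 37; y = λ·(29 - 37) - 13 ≡ 25. → (37, 25)
2Q = (37, 25).
Finally 4P + 2Q:
(29, 48) + (37, 25). λ = (25 - 48)/(37 - 29) ≡ 38/8 mod 61. 8⁻¹ ≡ 23 (mod 61), so λ ≡ 20.
  x = λ² - 29 - 37 = 400 - 66 ≡ 29; y = λ·(29 - 29) - 48 ≡ 13. → (29, 13)

(29, 13)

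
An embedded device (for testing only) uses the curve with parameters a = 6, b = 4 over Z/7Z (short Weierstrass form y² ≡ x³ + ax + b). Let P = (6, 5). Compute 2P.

tangent at (6, 5): λ = (3·6² + 6)/(2·5) ≡ 2/3. 3⁻¹ ≡ 5 (mod 7) since 3·5 = 15 ≡ 1, so λ ≡ 2·5 ≡ 3.
  x = λ² - 6 - 6 = 9 - 12 ≡ 4; y = λ·(6 - 4) - 5 ≡ 1. → (4, 1)

(4, 1)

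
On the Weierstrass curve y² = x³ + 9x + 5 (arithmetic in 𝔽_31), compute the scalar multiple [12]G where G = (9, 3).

(22, 1)

Repeated addition: build up to 12G.
2G: tangent at (9, 3): λ = (3·9² + 9)/(2·3) ≡ 4/6. 6⁻¹ ≡ 26 (mod 31), so λ ≡ 4·26 ≡ 11.
  x = λ² - 9 - 9 = 121 - 18 ≡ 10; y = λ·(9 - 10) - 3 ≡ 17. → (10, 17)
3G: (10, 17) + (9, 3). λ = (3 - 17)/(9 - 10) ≡ 17/30 mod 31. 30⁻¹ ≡ 30 (mod 31) since 30·30 = 900 ≡ 1, so λ ≡ 14.
  x = λ² - 10 - 9 = 196 - 19 ≡ 22; y = λ·(10 - 22) - 17 ≡ 1. → (22, 1)
4G: (22, 1) + (9, 3). λ = (3 - 1)/(9 - 22) ≡ 2/18 mod 31. 18⁻¹ ≡ 19 (mod 31), so λ ≡ 7.
  x = λ² - 22 - 9 = 49 - 31 ≡ 18; y = λ·(22 - 18) - 1 ≡ 27. → (18, 27)
5G: (18, 27) + (9, 3). λ = (3 - 27)/(9 - 18) ≡ 7/22 mod 31. 22⁻¹ ≡ 24 (mod 31), so λ ≡ 13.
  x = λ² - 18 - 9 = 169 - 27 ≡ 18; y = λ·(18 - 18) - 27 ≡ 4. → (18, 4)
6G: (18, 4) + (9, 3). λ = (3 - 4)/(9 - 18) ≡ 30/22 mod 31. 22⁻¹ ≡ 24 (mod 31), so λ ≡ 7.
  x = λ² - 18 - 9 = 49 - 27 ≡ 22; y = λ·(18 - 22) - 4 ≡ 30. → (22, 30)
7G: (22, 30) + (9, 3). λ = (3 - 30)/(9 - 22) ≡ 4/18 mod 31. 18⁻¹ ≡ 19 (mod 31) since 18·19 = 342 ≡ 1, so λ ≡ 14.
  x = λ² - 22 - 9 = 196 - 31 ≡ 10; y = λ·(22 - 10) - 30 ≡ 14. → (10, 14)
8G: (10, 14) + (9, 3). λ = (3 - 14)/(9 - 10) ≡ 20/30 mod 31. 30⁻¹ ≡ 30 (mod 31), so λ ≡ 11.
  x = λ² - 10 - 9 = 121 - 19 ≡ 9; y = λ·(10 - 9) - 14 ≡ 28. → (9, 28)
9G: (9, 28) + (9, 3): same x and y₁ ≡ -y₂, so the sum is O.
10G: O + (9, 3) = (9, 3) (identity).
11G: tangent at (9, 3): λ = (3·9² + 9)/(2·3) ≡ 4/6. 6⁻¹ ≡ 26 (mod 31) since 6·26 = 156 ≡ 1, so λ ≡ 4·26 ≡ 11.
  x = λ² - 9 - 9 = 121 - 18 ≡ 10; y = λ·(9 - 10) - 3 ≡ 17. → (10, 17)
12G: (10, 17) + (9, 3). λ = (3 - 17)/(9 - 10) ≡ 17/30 mod 31. 30⁻¹ ≡ 30 (mod 31), so λ ≡ 14.
  x = λ² - 10 - 9 = 196 - 19 ≡ 22; y = λ·(10 - 22) - 17 ≡ 1. → (22, 1)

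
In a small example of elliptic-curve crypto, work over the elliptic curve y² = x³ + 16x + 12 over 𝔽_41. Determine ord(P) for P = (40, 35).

2P: tangent at (40, 35): λ = (3·40² + 16)/(2·35) ≡ 19/29. 29⁻¹ ≡ 17 (mod 41), so λ ≡ 19·17 ≡ 36.
  x = λ² - 40 - 40 = 1296 - 80 ≡ 27; y = λ·(40 - 27) - 35 ≡ 23. → (27, 23)
3P: (27, 23) + (40, 35). λ = (35 - 23)/(40 - 27) ≡ 12/13 mod 41. 13⁻¹ ≡ 19 (mod 41) since 13·19 = 247 ≡ 1, so λ ≡ 23.
  x = λ² - 27 - 40 = 529 - 67 ≡ 11; y = λ·(27 - 11) - 23 ≡ 17. → (11, 17)
4P: (11, 17) + (40, 35). λ = (35 - 17)/(40 - 11) ≡ 18/29 mod 41. 29⁻¹ ≡ 17 (mod 41) since 29·17 = 493 ≡ 1, so λ ≡ 19.
  x = λ² - 11 - 40 = 361 - 51 ≡ 23; y = λ·(11 - 23) - 17 ≡ 1. → (23, 1)
5P: (23, 1) + (40, 35). λ = (35 - 1)/(40 - 23) ≡ 34/17 mod 41. 17⁻¹ ≡ 29 (mod 41), so λ ≡ 2.
  x = λ² - 23 - 40 = 4 - 63 ≡ 23; y = λ·(23 - 23) - 1 ≡ 40. → (23, 40)
6P: (23, 40) + (40, 35). λ = (35 - 40)/(40 - 23) ≡ 36/17 mod 41. 17⁻¹ ≡ 29 (mod 41) since 17·29 = 493 ≡ 1, so λ ≡ 19.
  x = λ² - 23 - 40 = 361 - 63 ≡ 11; y = λ·(23 - 11) - 40 ≡ 24. → (11, 24)
7P: (11, 24) + (40, 35). λ = (35 - 24)/(40 - 11) ≡ 11/29 mod 41. 29⁻¹ ≡ 17 (mod 41) since 29·17 = 493 ≡ 1, so λ ≡ 23.
  x = λ² - 11 - 40 = 529 - 51 ≡ 27; y = λ·(11 - 27) - 24 ≡ 18. → (27, 18)
8P: (27, 18) + (40, 35). λ = (35 - 18)/(40 - 27) ≡ 17/13 mod 41. 13⁻¹ ≡ 19 (mod 41), so λ ≡ 36.
  x = λ² - 27 - 40 = 1296 - 67 ≡ 40; y = λ·(27 - 40) - 18 ≡ 6. → (40, 6)
9P: (40, 6) + (40, 35): same x and y₁ ≡ -y₂, so the sum is O.
9P = O, so the order is 9.

9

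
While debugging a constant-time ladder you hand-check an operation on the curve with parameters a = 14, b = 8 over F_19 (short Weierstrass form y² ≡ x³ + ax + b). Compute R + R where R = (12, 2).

tangent at (12, 2): λ = (3·12² + 14)/(2·2) ≡ 9/4. 4⁻¹ ≡ 5 (mod 19), so λ ≡ 9·5 ≡ 7.
  x = λ² - 12 - 12 = 49 - 24 ≡ 6; y = λ·(12 - 6) - 2 ≡ 2. → (6, 2)

(6, 2)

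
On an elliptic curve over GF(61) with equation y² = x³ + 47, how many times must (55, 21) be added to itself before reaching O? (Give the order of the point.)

5

2P: tangent at (55, 21): λ = (3·55² + 0)/(2·21) ≡ 47/42. 42⁻¹ ≡ 16 (mod 61) since 42·16 = 672 ≡ 1, so λ ≡ 47·16 ≡ 20.
  x = λ² - 55 - 55 = 400 - 110 ≡ 46; y = λ·(55 - 46) - 21 ≡ 37. → (46, 37)
3P: (46, 37) + (55, 21). λ = (21 - 37)/(55 - 46) ≡ 45/9 mod 61. 9⁻¹ ≡ 34 (mod 61), so λ ≡ 5.
  x = λ² - 46 - 55 = 25 - 101 ≡ 46; y = λ·(46 - 46) - 37 ≡ 24. → (46, 24)
4P: (46, 24) + (55, 21). λ = (21 - 24)/(55 - 46) ≡ 58/9 mod 61. 9⁻¹ ≡ 34 (mod 61), so λ ≡ 20.
  x = λ² - 46 - 55 = 400 - 101 ≡ 55; y = λ·(46 - 55) - 24 ≡ 40. → (55, 40)
5P: (55, 40) + (55, 21): same x and y₁ ≡ -y₂, so the sum is O.
5P = O, so the order is 5.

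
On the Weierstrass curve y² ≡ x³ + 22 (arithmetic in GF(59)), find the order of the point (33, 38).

2P: tangent at (33, 38): λ = (3·33² + 0)/(2·38) ≡ 22/17. 17⁻¹ ≡ 7 (mod 59), so λ ≡ 22·7 ≡ 36.
  x = λ² - 33 - 33 = 1296 - 66 ≡ 50; y = λ·(33 - 50) - 38 ≡ 58. → (50, 58)
3P: (50, 58) + (33, 38). λ = (38 - 58)/(33 - 50) ≡ 39/42 mod 59. 42⁻¹ ≡ 52 (mod 59), so λ ≡ 22.
  x = λ² - 50 - 33 = 484 - 83 ≡ 47; y = λ·(50 - 47) - 58 ≡ 8. → (47, 8)
4P: (47, 8) + (33, 38). λ = (38 - 8)/(33 - 47) ≡ 30/45 mod 59. 45⁻¹ ≡ 21 (mod 59) since 45·21 = 945 ≡ 1, so λ ≡ 40.
  x = λ² - 47 - 33 = 1600 - 80 ≡ 45; y = λ·(47 - 45) - 8 ≡ 13. → (45, 13)
5P: (45, 13) + (33, 38). λ = (38 - 13)/(33 - 45) ≡ 25/47 mod 59. 47⁻¹ ≡ 54 (mod 59) since 47·54 = 2538 ≡ 1, so λ ≡ 52.
  x = λ² - 45 - 33 = 2704 - 78 ≡ 30; y = λ·(45 - 30) - 13 ≡ 0. → (30, 0)
6P: (30, 0) + (33, 38). λ = (38 - 0)/(33 - 30) ≡ 38/3 mod 59. 3⁻¹ ≡ 20 (mod 59), so λ ≡ 52.
  x = λ² - 30 - 33 = 2704 - 63 ≡ 45; y = λ·(30 - 45) - 0 ≡ 46. → (45, 46)
7P: (45, 46) + (33, 38). λ = (38 - 46)/(33 - 45) ≡ 51/47 mod 59. 47⁻¹ ≡ 54 (mod 59) since 47·54 = 2538 ≡ 1, so λ ≡ 40.
  x = λ² - 45 - 33 = 1600 - 78 ≡ 47; y = λ·(45 - 47) - 46 ≡ 51. → (47, 51)
8P: (47, 51) + (33, 38). λ = (38 - 51)/(33 - 47) ≡ 46/45 mod 59. 45⁻¹ ≡ 21 (mod 59), so λ ≡ 22.
  x = λ² - 47 - 33 = 484 - 80 ≡ 50; y = λ·(47 - 50) - 51 ≡ 1. → (50, 1)
9P: (50, 1) + (33, 38). λ = (38 - 1)/(33 - 50) ≡ 37/42 mod 59. 42⁻¹ ≡ 52 (mod 59), so λ ≡ 36.
  x = λ² - 50 - 33 = 1296 - 83 ≡ 33; y = λ·(50 - 33) - 1 ≡ 21. → (33, 21)
10P: (33, 21) + (33, 38): same x and y₁ ≡ -y₂, so the sum is ∞.
10P = ∞, so the order is 10.

10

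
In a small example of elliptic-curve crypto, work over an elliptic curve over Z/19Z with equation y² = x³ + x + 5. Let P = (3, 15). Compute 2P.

(11, 13)

tangent at (3, 15): λ = (3·3² + 1)/(2·15) ≡ 9/11. 11⁻¹ ≡ 7 (mod 19), so λ ≡ 9·7 ≡ 6.
  x = λ² - 3 - 3 = 36 - 6 ≡ 11; y = λ·(3 - 11) - 15 ≡ 13. → (11, 13)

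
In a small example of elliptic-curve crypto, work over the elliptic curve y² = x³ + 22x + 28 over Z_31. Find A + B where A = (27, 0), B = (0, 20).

(29, 21)

(27, 0) + (0, 20). λ = (20 - 0)/(0 - 27) ≡ 20/4 mod 31. 4⁻¹ ≡ 8 (mod 31) since 4·8 = 32 ≡ 1, so λ ≡ 5.
  x = λ² - 27 - 0 = 25 - 27 ≡ 29; y = λ·(27 - 29) - 0 ≡ 21. → (29, 21)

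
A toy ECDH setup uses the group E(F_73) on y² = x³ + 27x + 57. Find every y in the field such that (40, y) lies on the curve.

none

x³ + 27x + 57 = 65137 ≡ 21 (mod 73).
21 is a non-residue mod 73; no y exists.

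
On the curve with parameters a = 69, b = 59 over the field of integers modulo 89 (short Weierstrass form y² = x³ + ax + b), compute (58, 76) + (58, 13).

O

The two points share x = 58 and their y-coordinates satisfy 76 + 13 ≡ 0 (mod 89), so they are inverses. Their sum is ∞.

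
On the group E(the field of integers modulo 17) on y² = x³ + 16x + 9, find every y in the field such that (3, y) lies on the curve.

x³ + 16x + 9 = 84 ≡ 16 (mod 17).
Square roots of 16 mod 17: 4 and 13 (since 4² = 16 ≡ 16).

4, 13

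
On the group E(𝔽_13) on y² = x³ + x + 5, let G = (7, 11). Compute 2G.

(3, 10)

tangent at (7, 11): λ = (3·7² + 1)/(2·11) ≡ 5/9. 9⁻¹ ≡ 3 (mod 13) since 9·3 = 27 ≡ 1, so λ ≡ 5·3 ≡ 2.
  x = λ² - 7 - 7 = 4 - 14 ≡ 3; y = λ·(7 - 3) - 11 ≡ 10. → (3, 10)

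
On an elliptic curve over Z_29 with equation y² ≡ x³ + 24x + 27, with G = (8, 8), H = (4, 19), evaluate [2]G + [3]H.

First 2G:
Repeated addition: build up to 2G.
2G: tangent at (8, 8): λ = (3·8² + 24)/(2·8) ≡ 13/16. 16⁻¹ ≡ 20 (mod 29), so λ ≡ 13·20 ≡ 28.
  x = λ² - 8 - 8 = 784 - 16 ≡ 14; y = λ·(8 - 14) - 8 ≡ 27. → (14, 27)
2G = (14, 27).
Next 3H:
Repeated addition: build up to 3H.
2H: tangent at (4, 19): λ = (3·4² + 24)/(2·19) ≡ 14/9. 9⁻¹ ≡ 13 (mod 29) since 9·13 = 117 ≡ 1, so λ ≡ 14·13 ≡ 8.
  x = λ² - 4 - 4 = 64 - 8 ≡ 27; y = λ·(4 - 27) - 19 ≡ 0. → (27, 0)
3H: (27, 0) + (4, 19). λ = (19 - 0)/(4 - 27) ≡ 19/6 mod 29. 6⁻¹ ≡ 5 (mod 29), so λ ≡ 8.
  x = λ² - 27 - 4 = 64 - 31 ≡ 4; y = λ·(27 - 4) - 0 ≡ 10. → (4, 10)
3H = (4, 10).
Finally 2G + 3H:
(14, 27) + (4, 10). λ = (10 - 27)/(4 - 14) ≡ 12/19 mod 29. 19⁻¹ ≡ 26 (mod 29), so λ ≡ 22.
  x = λ² - 14 - 4 = 484 - 18 ≡ 2; y = λ·(14 - 2) - 27 ≡ 5. → (2, 5)

(2, 5)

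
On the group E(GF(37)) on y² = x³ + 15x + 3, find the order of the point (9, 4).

10

2P: tangent at (9, 4): λ = (3·9² + 15)/(2·4) ≡ 36/8. 8⁻¹ ≡ 14 (mod 37), so λ ≡ 36·14 ≡ 23.
  x = λ² - 9 - 9 = 529 - 18 ≡ 30; y = λ·(9 - 30) - 4 ≡ 31. → (30, 31)
3P: (30, 31) + (9, 4). λ = (4 - 31)/(9 - 30) ≡ 10/16 mod 37. 16⁻¹ ≡ 7 (mod 37), so λ ≡ 33.
  x = λ² - 30 - 9 = 1089 - 39 ≡ 14; y = λ·(30 - 14) - 31 ≡ 16. → (14, 16)
4P: (14, 16) + (9, 4). λ = (4 - 16)/(9 - 14) ≡ 25/32 mod 37. 32⁻¹ ≡ 22 (mod 37) since 32·22 = 704 ≡ 1, so λ ≡ 32.
  x = λ² - 14 - 9 = 1024 - 23 ≡ 2; y = λ·(14 - 2) - 16 ≡ 35. → (2, 35)
5P: (2, 35) + (9, 4). λ = (4 - 35)/(9 - 2) ≡ 6/7 mod 37. 7⁻¹ ≡ 16 (mod 37) since 7·16 = 112 ≡ 1, so λ ≡ 22.
  x = λ² - 2 - 9 = 484 - 11 ≡ 29; y = λ·(2 - 29) - 35 ≡ 0. → (29, 0)
6P: (29, 0) + (9, 4). λ = (4 - 0)/(9 - 29) ≡ 4/17 mod 37. 17⁻¹ ≡ 24 (mod 37), so λ ≡ 22.
  x = λ² - 29 - 9 = 484 - 38 ≡ 2; y = λ·(29 - 2) - 0 ≡ 2. → (2, 2)
7P: (2, 2) + (9, 4). λ = (4 - 2)/(9 - 2) ≡ 2/7 mod 37. 7⁻¹ ≡ 16 (mod 37), so λ ≡ 32.
  x = λ² - 2 - 9 = 1024 - 11 ≡ 14; y = λ·(2 - 14) - 2 ≡ 21. → (14, 21)
8P: (14, 21) + (9, 4). λ = (4 - 21)/(9 - 14) ≡ 20/32 mod 37. 32⁻¹ ≡ 22 (mod 37), so λ ≡ 33.
  x = λ² - 14 - 9 = 1089 - 23 ≡ 30; y = λ·(14 - 30) - 21 ≡ 6. → (30, 6)
9P: (30, 6) + (9, 4). λ = (4 - 6)/(9 - 30) ≡ 35/16 mod 37. 16⁻¹ ≡ 7 (mod 37), so λ ≡ 23.
  x = λ² - 30 - 9 = 529 - 39 ≡ 9; y = λ·(30 - 9) - 6 ≡ 33. → (9, 33)
10P: (9, 33) + (9, 4): same x and y₁ ≡ -y₂, so the sum is the point at infinity.
10P = the point at infinity, so the order is 10.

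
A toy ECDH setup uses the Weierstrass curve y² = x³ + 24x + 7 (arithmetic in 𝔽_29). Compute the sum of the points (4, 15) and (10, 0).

(14, 10)

(4, 15) + (10, 0). λ = (0 - 15)/(10 - 4) ≡ 14/6 mod 29. 6⁻¹ ≡ 5 (mod 29), so λ ≡ 12.
  x = λ² - 4 - 10 = 144 - 14 ≡ 14; y = λ·(4 - 14) - 15 ≡ 10. → (14, 10)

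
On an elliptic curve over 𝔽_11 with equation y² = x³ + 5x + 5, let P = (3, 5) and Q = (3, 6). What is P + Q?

O

The two points share x = 3 and their y-coordinates satisfy 5 + 6 ≡ 0 (mod 11), so they are inverses. Their sum is ∞.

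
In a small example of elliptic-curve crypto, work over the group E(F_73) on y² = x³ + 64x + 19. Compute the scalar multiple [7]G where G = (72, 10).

Double-and-add on 7 = (111)₂. Start with G = (72, 10) for the leading 1-bit.
double: tangent at (72, 10): λ = (3·72² + 64)/(2·10) ≡ 67/20. 20⁻¹ ≡ 11 (mod 73), so λ ≡ 67·11 ≡ 7.
  x = λ² - 72 - 72 = 49 - 144 ≡ 51; y = λ·(72 - 51) - 10 ≡ 64. → (51, 64)
add G: (51, 64) + (72, 10). λ = (10 - 64)/(72 - 51) ≡ 19/21 mod 73. 21⁻¹ ≡ 7 (mod 73) since 21·7 = 147 ≡ 1, so λ ≡ 60.
  x = λ² - 51 - 72 = 3600 - 123 ≡ 46; y = λ·(51 - 46) - 64 ≡ 17. → (46, 17)
double: tangent at (46, 17): λ = (3·46² + 64)/(2·17) ≡ 61/34. 34⁻¹ ≡ 58 (mod 73), so λ ≡ 61·58 ≡ 34.
  x = λ² - 46 - 46 = 1156 - 92 ≡ 42; y = λ·(46 - 42) - 17 ≡ 46. → (42, 46)
add G: (42, 46) + (72, 10). λ = (10 - 46)/(72 - 42) ≡ 37/30 mod 73. 30⁻¹ ≡ 56 (mod 73) since 30·56 = 1680 ≡ 1, so λ ≡ 28.
  x = λ² - 42 - 72 = 784 - 114 ≡ 13; y = λ·(42 - 13) - 46 ≡ 36. → (13, 36)

(13, 36)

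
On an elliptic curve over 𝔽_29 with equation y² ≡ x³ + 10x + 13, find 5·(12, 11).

Write Q = (12, 11).
Double-and-add on 5 = (101)₂. Start with Q = (12, 11) for the leading 1-bit.
double: tangent at (12, 11): λ = (3·12² + 10)/(2·11) ≡ 7/22. 22⁻¹ ≡ 4 (mod 29), so λ ≡ 7·4 ≡ 28.
  x = λ² - 12 - 12 = 784 - 24 ≡ 6; y = λ·(12 - 6) - 11 ≡ 12. → (6, 12)
double: tangent at (6, 12): λ = (3·6² + 10)/(2·12) ≡ 2/24. 24⁻¹ ≡ 23 (mod 29), so λ ≡ 2·23 ≡ 17.
  x = λ² - 6 - 6 = 289 - 12 ≡ 16; y = λ·(6 - 16) - 12 ≡ 21. → (16, 21)
add Q: (16, 21) + (12, 11). λ = (11 - 21)/(12 - 16) ≡ 19/25 mod 29. 25⁻¹ ≡ 7 (mod 29), so λ ≡ 17.
  x = λ² - 16 - 12 = 289 - 28 ≡ 0; y = λ·(16 - 0) - 21 ≡ 19. → (0, 19)

(0, 19)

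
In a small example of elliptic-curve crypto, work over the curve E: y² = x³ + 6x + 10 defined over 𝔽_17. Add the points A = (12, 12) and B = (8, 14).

(12, 12) + (8, 14). λ = (14 - 12)/(8 - 12) ≡ 2/13 mod 17. 13⁻¹ ≡ 4 (mod 17), so λ ≡ 8.
  x = λ² - 12 - 8 = 64 - 20 ≡ 10; y = λ·(12 - 10) - 12 ≡ 4. → (10, 4)

(10, 4)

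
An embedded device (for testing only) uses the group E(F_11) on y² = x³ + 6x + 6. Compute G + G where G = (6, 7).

tangent at (6, 7): λ = (3·6² + 6)/(2·7) ≡ 4/3. 3⁻¹ ≡ 4 (mod 11), so λ ≡ 4·4 ≡ 5.
  x = λ² - 6 - 6 = 25 - 12 ≡ 2; y = λ·(6 - 2) - 7 ≡ 2. → (2, 2)

(2, 2)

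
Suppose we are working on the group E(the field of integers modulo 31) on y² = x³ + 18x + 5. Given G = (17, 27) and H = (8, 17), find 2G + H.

(10, 21)

First 2G:
Repeated addition: build up to 2G.
2G: tangent at (17, 27): λ = (3·17² + 18)/(2·27) ≡ 17/23. 23⁻¹ ≡ 27 (mod 31), so λ ≡ 17·27 ≡ 25.
  x = λ² - 17 - 17 = 625 - 34 ≡ 2; y = λ·(17 - 2) - 27 ≡ 7. → (2, 7)
2G = (2, 7).
Finally 2G + H:
(2, 7) + (8, 17). λ = (17 - 7)/(8 - 2) ≡ 10/6 mod 31. 6⁻¹ ≡ 26 (mod 31) since 6·26 = 156 ≡ 1, so λ ≡ 12.
  x = λ² - 2 - 8 = 144 - 10 ≡ 10; y = λ·(2 - 10) - 7 ≡ 21. → (10, 21)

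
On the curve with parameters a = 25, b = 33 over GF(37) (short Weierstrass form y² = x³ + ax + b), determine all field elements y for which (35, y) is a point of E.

7, 30

x³ + 25x + 33 = 43783 ≡ 12 (mod 37).
Square roots of 12 mod 37: 7 and 30 (since 7² = 49 ≡ 12).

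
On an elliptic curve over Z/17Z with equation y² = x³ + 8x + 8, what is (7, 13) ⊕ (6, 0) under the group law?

(3, 5)

(7, 13) + (6, 0). λ = (0 - 13)/(6 - 7) ≡ 4/16 mod 17. 16⁻¹ ≡ 16 (mod 17) since 16·16 = 256 ≡ 1, so λ ≡ 13.
  x = λ² - 7 - 6 = 169 - 13 ≡ 3; y = λ·(7 - 3) - 13 ≡ 5. → (3, 5)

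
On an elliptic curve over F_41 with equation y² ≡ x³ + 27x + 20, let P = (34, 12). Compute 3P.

Repeated addition: build up to 3P.
2P: tangent at (34, 12): λ = (3·34² + 27)/(2·12) ≡ 10/24. 24⁻¹ ≡ 12 (mod 41) since 24·12 = 288 ≡ 1, so λ ≡ 10·12 ≡ 38.
  x = λ² - 34 - 34 = 1444 - 68 ≡ 23; y = λ·(34 - 23) - 12 ≡ 37. → (23, 37)
3P: (23, 37) + (34, 12). λ = (12 - 37)/(34 - 23) ≡ 16/11 mod 41. 11⁻¹ ≡ 15 (mod 41), so λ ≡ 35.
  x = λ² - 23 - 34 = 1225 - 57 ≡ 20; y = λ·(23 - 20) - 37 ≡ 27. → (20, 27)

(20, 27)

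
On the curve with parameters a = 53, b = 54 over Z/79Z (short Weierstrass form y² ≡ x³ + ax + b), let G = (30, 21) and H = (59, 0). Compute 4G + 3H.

First 4G:
Double-and-add on 4 = (100)₂. Start with G = (30, 21) for the leading 1-bit.
double: tangent at (30, 21): λ = (3·30² + 53)/(2·21) ≡ 67/42. 42⁻¹ ≡ 32 (mod 79), so λ ≡ 67·32 ≡ 11.
  x = λ² - 30 - 30 = 121 - 60 ≡ 61; y = λ·(30 - 61) - 21 ≡ 33. → (61, 33)
double: tangent at (61, 33): λ = (3·61² + 53)/(2·33) ≡ 77/66. 66⁻¹ ≡ 6 (mod 79) since 66·6 = 396 ≡ 1, so λ ≡ 77·6 ≡ 67.
  x = λ² - 61 - 61 = 4489 - 122 ≡ 22; y = λ·(61 - 22) - 33 ≡ 52. → (22, 52)
4G = (22, 52).
Next 3H:
Repeated addition: build up to 3H.
2H: (59, 0) + (59, 0): same x and y₁ ≡ -y₂, so the sum is ∞.
3H: ∞ + (59, 0) = (59, 0) (identity).
3H = (59, 0).
Finally 4G + 3H:
(22, 52) + (59, 0). λ = (0 - 52)/(59 - 22) ≡ 27/37 mod 79. 37⁻¹ ≡ 47 (mod 79), so λ ≡ 5.
  x = λ² - 22 - 59 = 25 - 81 ≡ 23; y = λ·(22 - 23) - 52 ≡ 22. → (23, 22)

(23, 22)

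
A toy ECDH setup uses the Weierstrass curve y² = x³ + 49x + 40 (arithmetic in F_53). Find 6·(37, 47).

Write Q = (37, 47).
Double-and-add on 6 = (110)₂. Start with Q = (37, 47) for the leading 1-bit.
double: tangent at (37, 47): λ = (3·37² + 49)/(2·47) ≡ 22/41. 41⁻¹ ≡ 22 (mod 53), so λ ≡ 22·22 ≡ 7.
  x = λ² - 37 - 37 = 49 - 74 ≡ 28; y = λ·(37 - 28) - 47 ≡ 16. → (28, 16)
add Q: (28, 16) + (37, 47). λ = (47 - 16)/(37 - 28) ≡ 31/9 mod 53. 9⁻¹ ≡ 6 (mod 53), so λ ≡ 27.
  x = λ² - 28 - 37 = 729 - 65 ≡ 28; y = λ·(28 - 28) - 16 ≡ 37. → (28, 37)
double: tangent at (28, 37): λ = (3·28² + 49)/(2·37) ≡ 16/21. 21⁻¹ ≡ 48 (mod 53) since 21·48 = 1008 ≡ 1, so λ ≡ 16·48 ≡ 26.
  x = λ² - 28 - 28 = 676 - 56 ≡ 37; y = λ·(28 - 37) - 37 ≡ 47. → (37, 47)

(37, 47)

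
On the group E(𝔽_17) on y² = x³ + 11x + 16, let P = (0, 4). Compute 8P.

(8, 15)

Repeated addition: build up to 8P.
2P: tangent at (0, 4): λ = (3·0² + 11)/(2·4) ≡ 11/8. 8⁻¹ ≡ 15 (mod 17), so λ ≡ 11·15 ≡ 12.
  x = λ² - 0 - 0 = 144 - 0 ≡ 8; y = λ·(0 - 8) - 4 ≡ 2. → (8, 2)
3P: (8, 2) + (0, 4). λ = (4 - 2)/(0 - 8) ≡ 2/9 mod 17. 9⁻¹ ≡ 2 (mod 17) since 9·2 = 18 ≡ 1, so λ ≡ 4.
  x = λ² - 8 - 0 = 16 - 8 ≡ 8; y = λ·(8 - 8) - 2 ≡ 15. → (8, 15)
4P: (8, 15) + (0, 4). λ = (4 - 15)/(0 - 8) ≡ 6/9 mod 17. 9⁻¹ ≡ 2 (mod 17), so λ ≡ 12.
  x = λ² - 8 - 0 = 144 - 8 ≡ 0; y = λ·(8 - 0) - 15 ≡ 13. → (0, 13)
5P: (0, 13) + (0, 4): same x and y₁ ≡ -y₂, so the sum is O.
6P: O + (0, 4) = (0, 4) (identity).
7P: tangent at (0, 4): λ = (3·0² + 11)/(2·4) ≡ 11/8. 8⁻¹ ≡ 15 (mod 17) since 8·15 = 120 ≡ 1, so λ ≡ 11·15 ≡ 12.
  x = λ² - 0 - 0 = 144 - 0 ≡ 8; y = λ·(0 - 8) - 4 ≡ 2. → (8, 2)
8P: (8, 2) + (0, 4). λ = (4 - 2)/(0 - 8) ≡ 2/9 mod 17. 9⁻¹ ≡ 2 (mod 17) since 9·2 = 18 ≡ 1, so λ ≡ 4.
  x = λ² - 8 - 0 = 16 - 8 ≡ 8; y = λ·(8 - 8) - 2 ≡ 15. → (8, 15)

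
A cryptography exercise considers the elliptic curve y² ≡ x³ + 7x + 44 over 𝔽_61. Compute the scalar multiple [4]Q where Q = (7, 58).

(17, 14)

Double-and-add on 4 = (100)₂. Start with Q = (7, 58) for the leading 1-bit.
double: tangent at (7, 58): λ = (3·7² + 7)/(2·58) ≡ 32/55. 55⁻¹ ≡ 10 (mod 61), so λ ≡ 32·10 ≡ 15.
  x = λ² - 7 - 7 = 225 - 14 ≡ 28; y = λ·(7 - 28) - 58 ≡ 54. → (28, 54)
double: tangent at (28, 54): λ = (3·28² + 7)/(2·54) ≡ 41/47. 47⁻¹ ≡ 13 (mod 61), so λ ≡ 41·13 ≡ 45.
  x = λ² - 28 - 28 = 2025 - 56 ≡ 17; y = λ·(28 - 17) - 54 ≡ 14. → (17, 14)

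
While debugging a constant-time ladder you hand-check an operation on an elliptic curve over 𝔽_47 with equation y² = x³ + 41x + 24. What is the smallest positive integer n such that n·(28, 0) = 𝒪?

2P: (28, 0) + (28, 0): same x and y₁ ≡ -y₂, so the sum is 𝒪.
2P = 𝒪, so the order is 2.

2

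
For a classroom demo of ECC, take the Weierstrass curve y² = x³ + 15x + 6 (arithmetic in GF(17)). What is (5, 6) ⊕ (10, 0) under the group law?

(5, 6) + (10, 0). λ = (0 - 6)/(10 - 5) ≡ 11/5 mod 17. 5⁻¹ ≡ 7 (mod 17) since 5·7 = 35 ≡ 1, so λ ≡ 9.
  x = λ² - 5 - 10 = 81 - 15 ≡ 15; y = λ·(5 - 15) - 6 ≡ 6. → (15, 6)

(15, 6)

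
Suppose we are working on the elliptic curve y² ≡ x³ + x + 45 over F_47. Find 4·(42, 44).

Write P = (42, 44).
Double-and-add on 4 = (100)₂. Start with P = (42, 44) for the leading 1-bit.
double: tangent at (42, 44): λ = (3·42² + 1)/(2·44) ≡ 29/41. 41⁻¹ ≡ 39 (mod 47) since 41·39 = 1599 ≡ 1, so λ ≡ 29·39 ≡ 3.
  x = λ² - 42 - 42 = 9 - 84 ≡ 19; y = λ·(42 - 19) - 44 ≡ 25. → (19, 25)
double: tangent at (19, 25): λ = (3·19² + 1)/(2·25) ≡ 3/3. 3⁻¹ ≡ 16 (mod 47), so λ ≡ 3·16 ≡ 1.
  x = λ² - 19 - 19 = 1 - 38 ≡ 10; y = λ·(19 - 10) - 25 ≡ 31. → (10, 31)

(10, 31)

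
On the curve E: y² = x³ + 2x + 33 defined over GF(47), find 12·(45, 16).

Write P = (45, 16).
Double-and-add on 12 = (1100)₂. Start with P = (45, 16) for the leading 1-bit.
double: tangent at (45, 16): λ = (3·45² + 2)/(2·16) ≡ 14/32. 32⁻¹ ≡ 25 (mod 47) since 32·25 = 800 ≡ 1, so λ ≡ 14·25 ≡ 21.
  x = λ² - 45 - 45 = 441 - 90 ≡ 22; y = λ·(45 - 22) - 16 ≡ 44. → (22, 44)
add P: (22, 44) + (45, 16). λ = (16 - 44)/(45 - 22) ≡ 19/23 mod 47. 23⁻¹ ≡ 45 (mod 47) since 23·45 = 1035 ≡ 1, so λ ≡ 9.
  x = λ² - 22 - 45 = 81 - 67 ≡ 14; y = λ·(22 - 14) - 44 ≡ 28. → (14, 28)
double: tangent at (14, 28): λ = (3·14² + 2)/(2·28) ≡ 26/9. 9⁻¹ ≡ 21 (mod 47), so λ ≡ 26·21 ≡ 29.
  x = λ² - 14 - 14 = 841 - 28 ≡ 14; y = λ·(14 - 14) - 28 ≡ 19. → (14, 19)
double: tangent at (14, 19): λ = (3·14² + 2)/(2·19) ≡ 26/38. 38⁻¹ ≡ 26 (mod 47) since 38·26 = 988 ≡ 1, so λ ≡ 26·26 ≡ 18.
  x = λ² - 14 - 14 = 324 - 28 ≡ 14; y = λ·(14 - 14) - 19 ≡ 28. → (14, 28)

(14, 28)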